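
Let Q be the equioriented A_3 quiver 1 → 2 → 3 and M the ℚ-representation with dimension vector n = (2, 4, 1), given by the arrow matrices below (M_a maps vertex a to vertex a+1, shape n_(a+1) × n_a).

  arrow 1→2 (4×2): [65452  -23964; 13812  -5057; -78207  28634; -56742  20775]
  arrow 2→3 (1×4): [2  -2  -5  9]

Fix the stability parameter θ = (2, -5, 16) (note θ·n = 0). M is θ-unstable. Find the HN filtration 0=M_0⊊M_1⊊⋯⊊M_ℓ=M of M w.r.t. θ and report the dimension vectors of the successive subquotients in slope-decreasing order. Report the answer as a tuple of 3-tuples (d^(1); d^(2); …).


Interval decomposition of M: I[1,2], I[1,3], I[2,2]^2.
HN type (ℓ=3): μ^(1)=16; μ^(2)=-3/2; μ^(3)=-5

((0, 0, 1); (2, 2, 0); (0, 2, 0))


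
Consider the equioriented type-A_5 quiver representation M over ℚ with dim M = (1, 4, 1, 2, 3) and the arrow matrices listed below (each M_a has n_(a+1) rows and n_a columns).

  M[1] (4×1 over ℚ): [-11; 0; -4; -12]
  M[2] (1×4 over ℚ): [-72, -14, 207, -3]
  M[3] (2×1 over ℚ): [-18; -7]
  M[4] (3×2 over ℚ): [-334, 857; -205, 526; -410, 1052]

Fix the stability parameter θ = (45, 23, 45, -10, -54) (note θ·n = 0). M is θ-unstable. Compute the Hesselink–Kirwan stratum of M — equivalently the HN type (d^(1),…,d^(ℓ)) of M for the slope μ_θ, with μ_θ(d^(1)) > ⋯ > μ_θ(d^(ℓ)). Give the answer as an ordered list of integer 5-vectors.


Interval decomposition of M: I[1,2], I[2,2]^2, I[2,5], I[4,5], I[5,5].
HN type (ℓ=5): μ^(1)=34; μ^(2)=23; μ^(3)=1; μ^(4)=-32; μ^(5)=-54

((1, 1, 0, 0, 0); (0, 2, 0, 0, 0); (0, 1, 1, 1, 1); (0, 0, 0, 1, 1); (0, 0, 0, 0, 1))


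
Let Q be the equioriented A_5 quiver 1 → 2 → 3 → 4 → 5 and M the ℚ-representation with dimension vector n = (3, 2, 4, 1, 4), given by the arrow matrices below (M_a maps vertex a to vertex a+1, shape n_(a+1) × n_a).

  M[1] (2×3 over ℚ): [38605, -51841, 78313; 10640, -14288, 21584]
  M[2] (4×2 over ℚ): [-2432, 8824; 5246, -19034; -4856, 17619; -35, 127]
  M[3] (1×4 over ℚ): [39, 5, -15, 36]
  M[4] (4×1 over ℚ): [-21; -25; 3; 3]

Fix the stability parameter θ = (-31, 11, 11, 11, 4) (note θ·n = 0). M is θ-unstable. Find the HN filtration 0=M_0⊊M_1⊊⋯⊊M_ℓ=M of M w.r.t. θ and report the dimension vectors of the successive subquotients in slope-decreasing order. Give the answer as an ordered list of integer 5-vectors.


Interval decomposition of M: I[1,1]^2, I[1,5], I[2,3], I[3,3]^2, I[5,5]^3.
HN type (ℓ=4): μ^(1)=11; μ^(2)=37/4; μ^(3)=4; μ^(4)=-31

((0, 1, 3, 0, 0); (0, 1, 1, 1, 1); (0, 0, 0, 0, 3); (3, 0, 0, 0, 0))


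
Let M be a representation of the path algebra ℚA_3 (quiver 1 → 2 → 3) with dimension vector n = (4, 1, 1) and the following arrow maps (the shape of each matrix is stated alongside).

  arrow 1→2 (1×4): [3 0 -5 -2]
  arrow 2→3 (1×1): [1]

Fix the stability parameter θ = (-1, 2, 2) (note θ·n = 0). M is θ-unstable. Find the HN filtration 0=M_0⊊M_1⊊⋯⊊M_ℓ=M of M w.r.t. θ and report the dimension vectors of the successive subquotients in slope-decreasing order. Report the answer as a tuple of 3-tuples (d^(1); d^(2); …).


Via rank(M_{q-1}∘⋯∘M_p): M ≅ I[1,1]^3, I[1,3].
μ_θ-semistable layers: μ^(1)=2; μ^(2)=-1

((0, 1, 1); (4, 0, 0))


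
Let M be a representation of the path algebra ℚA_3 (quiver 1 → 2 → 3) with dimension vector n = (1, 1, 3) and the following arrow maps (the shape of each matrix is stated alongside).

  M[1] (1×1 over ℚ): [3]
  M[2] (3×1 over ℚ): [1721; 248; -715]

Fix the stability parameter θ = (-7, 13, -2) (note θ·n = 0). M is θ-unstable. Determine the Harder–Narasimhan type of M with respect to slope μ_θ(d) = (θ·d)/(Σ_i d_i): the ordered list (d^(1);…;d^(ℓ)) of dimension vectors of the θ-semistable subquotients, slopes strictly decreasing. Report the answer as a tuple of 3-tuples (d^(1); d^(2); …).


Interval decomposition of M: I[1,3], I[3,3]^2.
HN type (ℓ=3): μ^(1)=11/2; μ^(2)=-2; μ^(3)=-7

((0, 1, 1); (0, 0, 2); (1, 0, 0))


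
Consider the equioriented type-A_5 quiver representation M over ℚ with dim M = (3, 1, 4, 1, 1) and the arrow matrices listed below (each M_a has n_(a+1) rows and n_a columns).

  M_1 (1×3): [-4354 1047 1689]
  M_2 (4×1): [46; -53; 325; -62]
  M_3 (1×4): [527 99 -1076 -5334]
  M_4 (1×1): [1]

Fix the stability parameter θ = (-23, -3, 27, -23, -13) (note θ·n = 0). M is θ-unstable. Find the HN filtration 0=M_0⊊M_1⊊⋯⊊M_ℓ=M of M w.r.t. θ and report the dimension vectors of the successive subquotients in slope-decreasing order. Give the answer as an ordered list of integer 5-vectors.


Interval decomposition of M: I[1,1]^2, I[1,5], I[3,3]^3.
HN type (ℓ=3): μ^(1)=27; μ^(2)=-3; μ^(3)=-23

((0, 0, 3, 0, 0); (0, 1, 1, 1, 1); (3, 0, 0, 0, 0))


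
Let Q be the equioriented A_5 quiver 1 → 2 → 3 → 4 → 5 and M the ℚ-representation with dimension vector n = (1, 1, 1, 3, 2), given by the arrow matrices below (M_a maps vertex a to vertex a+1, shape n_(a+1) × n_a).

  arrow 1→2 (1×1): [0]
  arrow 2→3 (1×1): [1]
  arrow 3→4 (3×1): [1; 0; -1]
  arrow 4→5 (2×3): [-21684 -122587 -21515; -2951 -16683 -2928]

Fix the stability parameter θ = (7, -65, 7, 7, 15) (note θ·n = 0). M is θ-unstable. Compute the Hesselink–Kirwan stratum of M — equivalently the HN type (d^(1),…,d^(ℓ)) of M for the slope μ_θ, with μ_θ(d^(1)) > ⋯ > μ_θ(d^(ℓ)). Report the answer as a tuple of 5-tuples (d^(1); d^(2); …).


Via rank(M_{q-1}∘⋯∘M_p): M ≅ I[1,1], I[2,5], I[4,4], I[4,5].
μ_θ-semistable layers: μ^(1)=15; μ^(2)=7; μ^(3)=-65

((0, 0, 0, 0, 2); (1, 0, 1, 3, 0); (0, 1, 0, 0, 0))


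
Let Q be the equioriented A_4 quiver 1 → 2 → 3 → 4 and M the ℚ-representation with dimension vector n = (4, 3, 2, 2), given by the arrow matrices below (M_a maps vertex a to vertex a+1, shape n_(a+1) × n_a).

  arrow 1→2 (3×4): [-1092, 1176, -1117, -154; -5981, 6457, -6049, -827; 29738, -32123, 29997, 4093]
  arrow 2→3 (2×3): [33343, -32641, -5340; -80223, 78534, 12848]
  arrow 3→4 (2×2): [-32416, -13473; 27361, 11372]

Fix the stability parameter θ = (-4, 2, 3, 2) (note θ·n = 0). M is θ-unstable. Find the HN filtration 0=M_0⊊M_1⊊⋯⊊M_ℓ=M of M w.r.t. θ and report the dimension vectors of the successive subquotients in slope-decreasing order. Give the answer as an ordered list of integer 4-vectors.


Interval decomposition of M: I[1,1], I[1,2], I[1,4]^2.
HN type (ℓ=3): μ^(1)=5/2; μ^(2)=2; μ^(3)=-4

((0, 0, 2, 2); (0, 3, 0, 0); (4, 0, 0, 0))


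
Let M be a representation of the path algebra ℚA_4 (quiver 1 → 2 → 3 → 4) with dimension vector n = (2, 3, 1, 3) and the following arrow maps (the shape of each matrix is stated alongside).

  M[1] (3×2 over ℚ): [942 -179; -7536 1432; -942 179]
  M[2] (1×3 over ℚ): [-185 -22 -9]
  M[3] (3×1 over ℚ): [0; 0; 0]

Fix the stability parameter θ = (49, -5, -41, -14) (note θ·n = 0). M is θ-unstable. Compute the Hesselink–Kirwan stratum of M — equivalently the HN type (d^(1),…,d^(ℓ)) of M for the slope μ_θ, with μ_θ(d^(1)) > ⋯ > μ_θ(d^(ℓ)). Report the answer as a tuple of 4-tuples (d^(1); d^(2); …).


Via rank(M_{q-1}∘⋯∘M_p): M ≅ I[1,1], I[1,2], I[2,2], I[2,3], I[4,4]^3.
μ_θ-semistable layers: μ^(1)=49; μ^(2)=22; μ^(3)=-5; μ^(4)=-14; μ^(5)=-23

((1, 0, 0, 0); (1, 1, 0, 0); (0, 1, 0, 0); (0, 0, 0, 3); (0, 1, 1, 0))


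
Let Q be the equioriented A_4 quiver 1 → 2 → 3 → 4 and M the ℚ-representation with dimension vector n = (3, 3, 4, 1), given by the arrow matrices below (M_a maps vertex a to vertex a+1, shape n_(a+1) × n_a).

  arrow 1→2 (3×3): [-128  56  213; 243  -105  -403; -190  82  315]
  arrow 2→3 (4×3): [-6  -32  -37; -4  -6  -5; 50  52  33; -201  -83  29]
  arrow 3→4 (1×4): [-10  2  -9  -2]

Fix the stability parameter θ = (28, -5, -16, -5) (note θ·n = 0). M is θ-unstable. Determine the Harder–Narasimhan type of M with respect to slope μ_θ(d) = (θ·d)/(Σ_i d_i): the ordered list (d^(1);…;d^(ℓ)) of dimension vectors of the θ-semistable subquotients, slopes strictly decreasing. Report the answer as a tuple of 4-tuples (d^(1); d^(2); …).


Interval decomposition of M: I[1,1], I[1,3], I[1,4], I[2,2], I[3,3]^2.
HN type (ℓ=5): μ^(1)=28; μ^(2)=7/3; μ^(3)=1/2; μ^(4)=-5; μ^(5)=-16

((1, 0, 0, 0); (1, 1, 1, 0); (1, 1, 1, 1); (0, 1, 0, 0); (0, 0, 2, 0))


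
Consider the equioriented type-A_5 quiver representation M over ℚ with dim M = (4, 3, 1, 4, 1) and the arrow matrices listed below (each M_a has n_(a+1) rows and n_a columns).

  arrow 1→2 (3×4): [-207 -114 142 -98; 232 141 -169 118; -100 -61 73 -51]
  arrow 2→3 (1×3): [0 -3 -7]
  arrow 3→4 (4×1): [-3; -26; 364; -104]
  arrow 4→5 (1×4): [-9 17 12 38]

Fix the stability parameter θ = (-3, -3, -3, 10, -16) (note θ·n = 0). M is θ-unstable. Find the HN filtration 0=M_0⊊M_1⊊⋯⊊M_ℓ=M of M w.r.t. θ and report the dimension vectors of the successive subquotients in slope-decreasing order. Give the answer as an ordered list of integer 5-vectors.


Barcode: M ≅ I[1,1], I[1,2]^2, I[1,5], I[4,4]^3. HN layers by μ_θ (2 steps, strictly decreasing):
  μ^(1)=10; μ^(2)=-3

((0, 0, 0, 3, 0); (4, 3, 1, 1, 1))


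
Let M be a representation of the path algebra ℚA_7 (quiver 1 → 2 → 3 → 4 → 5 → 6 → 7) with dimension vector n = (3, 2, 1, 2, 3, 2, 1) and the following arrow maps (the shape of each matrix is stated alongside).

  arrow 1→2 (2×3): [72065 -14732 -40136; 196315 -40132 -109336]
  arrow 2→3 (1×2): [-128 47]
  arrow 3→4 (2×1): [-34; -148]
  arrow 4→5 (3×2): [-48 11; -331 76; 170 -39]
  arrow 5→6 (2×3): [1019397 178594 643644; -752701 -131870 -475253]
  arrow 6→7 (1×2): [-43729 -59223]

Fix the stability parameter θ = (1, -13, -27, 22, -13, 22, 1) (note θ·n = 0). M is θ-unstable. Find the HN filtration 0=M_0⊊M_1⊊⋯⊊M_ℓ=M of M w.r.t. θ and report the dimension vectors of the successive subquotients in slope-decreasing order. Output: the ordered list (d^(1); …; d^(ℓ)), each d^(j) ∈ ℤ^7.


Interval decomposition of M: I[1,1]^2, I[1,5], I[2,2], I[4,7], I[5,6].
HN type (ℓ=5): μ^(1)=22; μ^(2)=23/2; μ^(3)=9/2; μ^(4)=1; μ^(5)=-13

((0, 0, 0, 0, 0, 1, 0); (0, 0, 0, 0, 0, 1, 1); (0, 0, 0, 2, 2, 0, 0); (2, 0, 0, 0, 0, 0, 0); (1, 2, 1, 0, 1, 0, 0))


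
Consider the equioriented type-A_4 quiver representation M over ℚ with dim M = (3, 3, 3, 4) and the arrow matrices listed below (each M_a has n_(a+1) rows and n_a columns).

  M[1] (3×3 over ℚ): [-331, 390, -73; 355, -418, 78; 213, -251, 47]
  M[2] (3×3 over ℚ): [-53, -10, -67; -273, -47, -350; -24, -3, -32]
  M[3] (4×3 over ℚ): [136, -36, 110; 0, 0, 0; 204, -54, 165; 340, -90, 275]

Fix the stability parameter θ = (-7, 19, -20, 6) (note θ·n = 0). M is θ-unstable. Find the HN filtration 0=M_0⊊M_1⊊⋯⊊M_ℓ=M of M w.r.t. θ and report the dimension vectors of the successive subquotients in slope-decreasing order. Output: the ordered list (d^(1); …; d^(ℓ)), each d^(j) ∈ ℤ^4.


Via rank(M_{q-1}∘⋯∘M_p): M ≅ I[1,3]^2, I[1,4], I[4,4]^3.
μ_θ-semistable layers: μ^(1)=6; μ^(2)=-1/2; μ^(3)=-7

((0, 0, 0, 4); (0, 3, 3, 0); (3, 0, 0, 0))


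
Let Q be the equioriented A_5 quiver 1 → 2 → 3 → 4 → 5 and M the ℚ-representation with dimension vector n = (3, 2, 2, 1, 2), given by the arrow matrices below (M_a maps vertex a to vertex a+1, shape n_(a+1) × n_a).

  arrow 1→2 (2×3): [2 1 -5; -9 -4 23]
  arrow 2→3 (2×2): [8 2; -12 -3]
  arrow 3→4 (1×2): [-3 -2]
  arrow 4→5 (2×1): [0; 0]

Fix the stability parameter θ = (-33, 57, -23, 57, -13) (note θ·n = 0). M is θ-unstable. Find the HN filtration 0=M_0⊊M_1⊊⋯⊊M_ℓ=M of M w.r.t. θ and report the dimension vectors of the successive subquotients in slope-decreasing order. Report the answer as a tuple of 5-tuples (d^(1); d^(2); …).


Barcode: M ≅ I[1,1], I[1,2], I[1,3], I[3,4], I[5,5]^2. HN layers by μ_θ (5 steps, strictly decreasing):
  μ^(1)=57; μ^(2)=17; μ^(3)=-13; μ^(4)=-23; μ^(5)=-33

((0, 1, 0, 1, 0); (0, 1, 1, 0, 0); (0, 0, 0, 0, 2); (0, 0, 1, 0, 0); (3, 0, 0, 0, 0))


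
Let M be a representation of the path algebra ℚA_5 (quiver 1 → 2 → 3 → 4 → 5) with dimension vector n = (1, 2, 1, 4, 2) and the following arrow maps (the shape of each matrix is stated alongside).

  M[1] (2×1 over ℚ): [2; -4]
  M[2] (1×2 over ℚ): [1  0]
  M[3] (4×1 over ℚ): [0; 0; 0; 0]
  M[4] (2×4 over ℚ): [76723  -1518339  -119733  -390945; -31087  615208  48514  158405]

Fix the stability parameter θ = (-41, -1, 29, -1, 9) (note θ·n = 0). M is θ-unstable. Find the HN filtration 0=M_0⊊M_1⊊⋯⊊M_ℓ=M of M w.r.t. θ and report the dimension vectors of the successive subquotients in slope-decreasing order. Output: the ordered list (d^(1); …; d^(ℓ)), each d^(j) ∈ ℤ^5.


Via rank(M_{q-1}∘⋯∘M_p): M ≅ I[1,3], I[2,2], I[4,4]^2, I[4,5]^2.
μ_θ-semistable layers: μ^(1)=29; μ^(2)=9; μ^(3)=-1; μ^(4)=-41

((0, 0, 1, 0, 0); (0, 0, 0, 0, 2); (0, 2, 0, 4, 0); (1, 0, 0, 0, 0))


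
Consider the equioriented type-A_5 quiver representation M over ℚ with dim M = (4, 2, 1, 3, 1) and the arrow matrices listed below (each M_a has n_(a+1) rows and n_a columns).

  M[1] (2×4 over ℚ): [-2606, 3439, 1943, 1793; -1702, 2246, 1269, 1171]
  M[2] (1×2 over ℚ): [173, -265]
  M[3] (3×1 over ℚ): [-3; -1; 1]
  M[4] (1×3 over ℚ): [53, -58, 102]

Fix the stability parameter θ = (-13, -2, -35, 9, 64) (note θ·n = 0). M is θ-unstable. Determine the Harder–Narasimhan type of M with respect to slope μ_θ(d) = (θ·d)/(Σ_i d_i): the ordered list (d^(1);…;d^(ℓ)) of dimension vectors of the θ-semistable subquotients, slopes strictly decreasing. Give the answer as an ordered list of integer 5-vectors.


Interval decomposition of M: I[1,1]^2, I[1,2], I[1,5], I[4,4]^2.
HN type (ℓ=5): μ^(1)=64; μ^(2)=9; μ^(3)=-2; μ^(4)=-13; μ^(5)=-50/3

((0, 0, 0, 0, 1); (0, 0, 0, 3, 0); (0, 1, 0, 0, 0); (3, 0, 0, 0, 0); (1, 1, 1, 0, 0))


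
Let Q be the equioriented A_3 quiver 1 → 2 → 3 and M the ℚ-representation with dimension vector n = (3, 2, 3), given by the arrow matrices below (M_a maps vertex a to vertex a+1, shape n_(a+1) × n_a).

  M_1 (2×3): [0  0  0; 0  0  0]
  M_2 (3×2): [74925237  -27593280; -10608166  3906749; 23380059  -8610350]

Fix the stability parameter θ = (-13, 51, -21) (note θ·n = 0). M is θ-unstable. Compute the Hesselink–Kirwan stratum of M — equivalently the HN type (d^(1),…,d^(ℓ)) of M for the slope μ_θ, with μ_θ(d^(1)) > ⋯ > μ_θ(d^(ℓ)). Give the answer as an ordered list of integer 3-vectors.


Barcode: M ≅ I[1,1]^3, I[2,3]^2, I[3,3]. HN layers by μ_θ (3 steps, strictly decreasing):
  μ^(1)=15; μ^(2)=-13; μ^(3)=-21

((0, 2, 2); (3, 0, 0); (0, 0, 1))


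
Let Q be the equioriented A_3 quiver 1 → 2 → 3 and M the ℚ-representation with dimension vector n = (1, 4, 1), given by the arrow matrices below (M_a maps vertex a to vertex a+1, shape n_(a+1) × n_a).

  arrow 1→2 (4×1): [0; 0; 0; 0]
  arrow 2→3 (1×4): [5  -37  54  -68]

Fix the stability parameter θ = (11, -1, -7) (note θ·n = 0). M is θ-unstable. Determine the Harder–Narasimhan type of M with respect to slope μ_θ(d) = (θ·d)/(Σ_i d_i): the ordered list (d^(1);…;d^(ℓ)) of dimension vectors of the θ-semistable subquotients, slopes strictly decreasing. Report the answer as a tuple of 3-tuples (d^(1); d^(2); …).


Interval decomposition of M: I[1,1], I[2,2]^3, I[2,3].
HN type (ℓ=3): μ^(1)=11; μ^(2)=-1; μ^(3)=-4

((1, 0, 0); (0, 3, 0); (0, 1, 1))


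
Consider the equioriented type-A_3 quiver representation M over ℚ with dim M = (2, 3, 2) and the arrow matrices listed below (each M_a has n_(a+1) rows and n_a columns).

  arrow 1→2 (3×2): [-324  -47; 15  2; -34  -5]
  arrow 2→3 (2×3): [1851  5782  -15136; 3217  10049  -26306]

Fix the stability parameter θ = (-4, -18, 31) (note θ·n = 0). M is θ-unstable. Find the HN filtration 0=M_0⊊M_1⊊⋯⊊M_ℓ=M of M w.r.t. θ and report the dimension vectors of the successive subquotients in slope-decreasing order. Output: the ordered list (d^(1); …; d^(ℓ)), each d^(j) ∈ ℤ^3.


Barcode: M ≅ I[1,3]^2, I[2,2]. HN layers by μ_θ (3 steps, strictly decreasing):
  μ^(1)=31; μ^(2)=-11; μ^(3)=-18

((0, 0, 2); (2, 2, 0); (0, 1, 0))


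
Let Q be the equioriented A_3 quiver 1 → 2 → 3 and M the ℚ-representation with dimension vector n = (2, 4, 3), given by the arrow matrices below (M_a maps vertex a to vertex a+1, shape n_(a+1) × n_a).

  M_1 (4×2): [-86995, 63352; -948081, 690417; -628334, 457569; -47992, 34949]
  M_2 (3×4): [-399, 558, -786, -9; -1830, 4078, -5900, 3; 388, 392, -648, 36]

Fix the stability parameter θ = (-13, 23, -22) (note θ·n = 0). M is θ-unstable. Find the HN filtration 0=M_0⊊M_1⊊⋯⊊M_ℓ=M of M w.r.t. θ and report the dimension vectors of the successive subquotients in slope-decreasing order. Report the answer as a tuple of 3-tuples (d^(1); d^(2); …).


Via rank(M_{q-1}∘⋯∘M_p): M ≅ I[1,3]^2, I[2,2]^2, I[3,3].
μ_θ-semistable layers: μ^(1)=23; μ^(2)=1/2; μ^(3)=-13; μ^(4)=-22

((0, 2, 0); (0, 2, 2); (2, 0, 0); (0, 0, 1))


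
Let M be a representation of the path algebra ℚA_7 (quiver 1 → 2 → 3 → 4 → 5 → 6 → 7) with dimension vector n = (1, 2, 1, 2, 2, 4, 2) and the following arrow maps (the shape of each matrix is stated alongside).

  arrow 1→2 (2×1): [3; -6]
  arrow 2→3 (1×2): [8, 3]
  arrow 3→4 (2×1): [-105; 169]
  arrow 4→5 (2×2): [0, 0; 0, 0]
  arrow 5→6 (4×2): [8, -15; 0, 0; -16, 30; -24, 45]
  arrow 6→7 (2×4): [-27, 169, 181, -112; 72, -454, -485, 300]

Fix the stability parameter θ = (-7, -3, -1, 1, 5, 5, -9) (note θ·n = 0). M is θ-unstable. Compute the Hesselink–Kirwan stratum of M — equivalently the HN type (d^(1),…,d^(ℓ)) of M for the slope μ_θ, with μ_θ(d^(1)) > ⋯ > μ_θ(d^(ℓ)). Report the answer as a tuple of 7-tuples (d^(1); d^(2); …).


Interval decomposition of M: I[1,4], I[2,2], I[4,4], I[5,5], I[5,7], I[6,6]^2, I[6,7].
HN type (ℓ=7): μ^(1)=5; μ^(2)=1; μ^(3)=1/3; μ^(4)=-1; μ^(5)=-2; μ^(6)=-3; μ^(7)=-7

((0, 0, 0, 0, 1, 2, 0); (0, 0, 0, 2, 0, 0, 0); (0, 0, 0, 0, 1, 1, 1); (0, 0, 1, 0, 0, 0, 0); (0, 0, 0, 0, 0, 1, 1); (0, 2, 0, 0, 0, 0, 0); (1, 0, 0, 0, 0, 0, 0))


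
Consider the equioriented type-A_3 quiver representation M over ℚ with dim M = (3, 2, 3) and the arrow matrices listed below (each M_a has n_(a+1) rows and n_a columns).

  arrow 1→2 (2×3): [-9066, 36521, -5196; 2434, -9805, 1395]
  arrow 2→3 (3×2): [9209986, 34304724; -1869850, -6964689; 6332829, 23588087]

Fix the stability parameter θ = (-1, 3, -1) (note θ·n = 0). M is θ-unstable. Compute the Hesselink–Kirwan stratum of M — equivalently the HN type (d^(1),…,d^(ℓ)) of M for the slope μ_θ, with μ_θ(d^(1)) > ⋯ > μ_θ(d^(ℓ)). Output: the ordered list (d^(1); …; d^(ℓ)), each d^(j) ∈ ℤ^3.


Via rank(M_{q-1}∘⋯∘M_p): M ≅ I[1,1], I[1,3]^2, I[3,3].
μ_θ-semistable layers: μ^(1)=1; μ^(2)=-1

((0, 2, 2); (3, 0, 1))


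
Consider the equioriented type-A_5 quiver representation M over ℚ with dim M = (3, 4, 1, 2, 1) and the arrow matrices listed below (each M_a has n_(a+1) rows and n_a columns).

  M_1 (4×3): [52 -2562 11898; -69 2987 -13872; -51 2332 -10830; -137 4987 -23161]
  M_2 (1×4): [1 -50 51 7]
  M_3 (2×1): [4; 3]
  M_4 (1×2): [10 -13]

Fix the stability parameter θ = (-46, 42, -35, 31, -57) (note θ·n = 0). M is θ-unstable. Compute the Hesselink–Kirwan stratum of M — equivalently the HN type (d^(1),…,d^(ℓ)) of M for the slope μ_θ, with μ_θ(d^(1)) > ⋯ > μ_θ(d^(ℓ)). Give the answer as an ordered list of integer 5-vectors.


Interval decomposition of M: I[1,2]^2, I[1,5], I[2,2], I[4,4].
HN type (ℓ=4): μ^(1)=42; μ^(2)=31; μ^(3)=-19/4; μ^(4)=-46

((0, 3, 0, 0, 0); (0, 0, 0, 1, 0); (0, 1, 1, 1, 1); (3, 0, 0, 0, 0))


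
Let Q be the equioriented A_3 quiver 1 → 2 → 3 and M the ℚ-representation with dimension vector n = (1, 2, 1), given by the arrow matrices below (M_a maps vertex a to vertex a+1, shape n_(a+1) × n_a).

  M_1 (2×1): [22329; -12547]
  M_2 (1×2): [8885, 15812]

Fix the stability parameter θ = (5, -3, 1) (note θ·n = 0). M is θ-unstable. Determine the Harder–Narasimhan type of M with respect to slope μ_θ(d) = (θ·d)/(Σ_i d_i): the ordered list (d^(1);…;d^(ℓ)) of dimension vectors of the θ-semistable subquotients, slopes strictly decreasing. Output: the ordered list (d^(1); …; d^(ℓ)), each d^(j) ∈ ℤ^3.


Interval decomposition of M: I[1,3], I[2,2].
HN type (ℓ=2): μ^(1)=1; μ^(2)=-3

((1, 1, 1); (0, 1, 0))


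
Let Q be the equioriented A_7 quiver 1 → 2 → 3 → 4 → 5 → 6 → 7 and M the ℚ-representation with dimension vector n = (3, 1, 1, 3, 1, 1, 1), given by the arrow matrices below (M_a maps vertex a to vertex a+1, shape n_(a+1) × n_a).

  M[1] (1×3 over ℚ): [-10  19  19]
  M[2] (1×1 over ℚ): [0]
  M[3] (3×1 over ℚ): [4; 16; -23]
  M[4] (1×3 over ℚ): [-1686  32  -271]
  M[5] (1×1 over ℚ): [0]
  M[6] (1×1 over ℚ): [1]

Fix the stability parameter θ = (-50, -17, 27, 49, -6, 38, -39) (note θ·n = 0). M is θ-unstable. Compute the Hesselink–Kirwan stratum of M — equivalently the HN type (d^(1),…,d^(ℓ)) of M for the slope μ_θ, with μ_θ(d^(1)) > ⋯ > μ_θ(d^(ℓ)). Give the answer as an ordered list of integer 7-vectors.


Interval decomposition of M: I[1,1]^2, I[1,2], I[3,5], I[4,4]^2, I[6,7].
HN type (ℓ=5): μ^(1)=49; μ^(2)=70/3; μ^(3)=-1/2; μ^(4)=-17; μ^(5)=-50

((0, 0, 0, 2, 0, 0, 0); (0, 0, 1, 1, 1, 0, 0); (0, 0, 0, 0, 0, 1, 1); (0, 1, 0, 0, 0, 0, 0); (3, 0, 0, 0, 0, 0, 0))


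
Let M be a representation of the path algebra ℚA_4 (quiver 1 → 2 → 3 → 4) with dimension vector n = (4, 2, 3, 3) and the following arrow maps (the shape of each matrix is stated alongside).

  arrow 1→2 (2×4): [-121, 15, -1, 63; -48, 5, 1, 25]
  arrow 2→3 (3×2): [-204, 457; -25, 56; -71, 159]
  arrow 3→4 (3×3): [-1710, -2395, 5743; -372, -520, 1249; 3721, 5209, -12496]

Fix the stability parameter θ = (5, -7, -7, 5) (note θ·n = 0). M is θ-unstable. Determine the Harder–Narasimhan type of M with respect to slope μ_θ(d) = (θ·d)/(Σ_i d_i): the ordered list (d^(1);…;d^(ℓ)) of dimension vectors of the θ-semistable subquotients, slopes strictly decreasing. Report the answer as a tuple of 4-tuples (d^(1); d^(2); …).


Barcode: M ≅ I[1,1]^2, I[1,4]^2, I[3,4]. HN layers by μ_θ (3 steps, strictly decreasing):
  μ^(1)=5; μ^(2)=-3; μ^(3)=-7

((2, 0, 0, 3); (2, 2, 2, 0); (0, 0, 1, 0))


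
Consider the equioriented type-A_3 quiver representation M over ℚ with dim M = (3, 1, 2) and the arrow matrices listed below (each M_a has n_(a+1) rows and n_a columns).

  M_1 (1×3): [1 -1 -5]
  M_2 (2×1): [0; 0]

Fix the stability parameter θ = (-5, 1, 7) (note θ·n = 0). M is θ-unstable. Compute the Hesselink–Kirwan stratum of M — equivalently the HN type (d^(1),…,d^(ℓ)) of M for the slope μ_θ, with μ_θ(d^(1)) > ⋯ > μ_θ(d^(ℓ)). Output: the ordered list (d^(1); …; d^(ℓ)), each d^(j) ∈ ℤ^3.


Interval decomposition of M: I[1,1]^2, I[1,2], I[3,3]^2.
HN type (ℓ=3): μ^(1)=7; μ^(2)=1; μ^(3)=-5

((0, 0, 2); (0, 1, 0); (3, 0, 0))


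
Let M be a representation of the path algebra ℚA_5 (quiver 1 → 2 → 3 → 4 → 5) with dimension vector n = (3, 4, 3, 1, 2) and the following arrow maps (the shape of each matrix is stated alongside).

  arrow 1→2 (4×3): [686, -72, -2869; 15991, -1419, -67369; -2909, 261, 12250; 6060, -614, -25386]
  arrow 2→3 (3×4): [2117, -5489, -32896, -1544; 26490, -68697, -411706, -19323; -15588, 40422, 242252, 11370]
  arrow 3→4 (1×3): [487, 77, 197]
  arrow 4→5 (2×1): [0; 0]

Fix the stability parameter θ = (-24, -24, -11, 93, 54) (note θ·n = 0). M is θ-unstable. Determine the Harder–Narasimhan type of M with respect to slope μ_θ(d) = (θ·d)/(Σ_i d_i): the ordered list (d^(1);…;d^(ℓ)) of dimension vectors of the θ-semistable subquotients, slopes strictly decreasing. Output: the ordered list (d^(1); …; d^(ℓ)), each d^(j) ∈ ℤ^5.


Via rank(M_{q-1}∘⋯∘M_p): M ≅ I[1,2], I[1,3], I[1,4], I[2,2], I[3,3], I[5,5]^2.
μ_θ-semistable layers: μ^(1)=93; μ^(2)=54; μ^(3)=-11; μ^(4)=-24

((0, 0, 0, 1, 0); (0, 0, 0, 0, 2); (0, 0, 3, 0, 0); (3, 4, 0, 0, 0))


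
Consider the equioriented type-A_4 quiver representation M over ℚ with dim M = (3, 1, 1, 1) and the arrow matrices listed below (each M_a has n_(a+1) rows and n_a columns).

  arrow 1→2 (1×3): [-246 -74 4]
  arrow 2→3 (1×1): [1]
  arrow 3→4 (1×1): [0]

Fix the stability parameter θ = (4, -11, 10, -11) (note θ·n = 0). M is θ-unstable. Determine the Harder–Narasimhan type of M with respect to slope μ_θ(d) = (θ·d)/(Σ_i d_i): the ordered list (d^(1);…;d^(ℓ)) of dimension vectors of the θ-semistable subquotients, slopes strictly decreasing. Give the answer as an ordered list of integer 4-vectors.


Interval decomposition of M: I[1,1]^2, I[1,3], I[4,4].
HN type (ℓ=4): μ^(1)=10; μ^(2)=4; μ^(3)=-7/2; μ^(4)=-11

((0, 0, 1, 0); (2, 0, 0, 0); (1, 1, 0, 0); (0, 0, 0, 1))


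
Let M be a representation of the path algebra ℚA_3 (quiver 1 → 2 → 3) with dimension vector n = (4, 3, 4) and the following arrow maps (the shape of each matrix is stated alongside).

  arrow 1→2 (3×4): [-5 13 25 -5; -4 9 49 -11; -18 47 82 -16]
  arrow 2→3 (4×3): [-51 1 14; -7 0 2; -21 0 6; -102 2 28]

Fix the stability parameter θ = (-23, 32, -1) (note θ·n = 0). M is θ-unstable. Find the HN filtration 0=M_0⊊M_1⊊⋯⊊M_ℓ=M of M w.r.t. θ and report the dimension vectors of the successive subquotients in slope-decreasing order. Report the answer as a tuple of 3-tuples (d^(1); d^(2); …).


Barcode: M ≅ I[1,1], I[1,2], I[1,3]^2, I[3,3]^2. HN layers by μ_θ (4 steps, strictly decreasing):
  μ^(1)=32; μ^(2)=31/2; μ^(3)=-1; μ^(4)=-23

((0, 1, 0); (0, 2, 2); (0, 0, 2); (4, 0, 0))


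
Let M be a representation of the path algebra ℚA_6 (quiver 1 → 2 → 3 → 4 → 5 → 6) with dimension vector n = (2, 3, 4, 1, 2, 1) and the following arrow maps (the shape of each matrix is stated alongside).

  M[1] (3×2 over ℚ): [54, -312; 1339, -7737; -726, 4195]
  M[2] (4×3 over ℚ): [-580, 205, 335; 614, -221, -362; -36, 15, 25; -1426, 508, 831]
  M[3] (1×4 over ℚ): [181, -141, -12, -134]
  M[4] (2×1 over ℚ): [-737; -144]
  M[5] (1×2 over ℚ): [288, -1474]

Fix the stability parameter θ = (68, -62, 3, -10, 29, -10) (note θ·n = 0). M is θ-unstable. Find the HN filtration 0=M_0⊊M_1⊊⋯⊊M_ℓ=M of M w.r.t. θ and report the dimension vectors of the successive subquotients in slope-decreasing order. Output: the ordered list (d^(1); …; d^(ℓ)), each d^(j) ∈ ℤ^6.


Via rank(M_{q-1}∘⋯∘M_p): M ≅ I[1,3], I[1,5], I[2,2], I[3,3]^2, I[5,6].
μ_θ-semistable layers: μ^(1)=29; μ^(2)=19/2; μ^(3)=3; μ^(4)=-1/4; μ^(5)=-62

((0, 0, 0, 0, 1, 0); (0, 0, 0, 0, 1, 1); (1, 1, 3, 0, 0, 0); (1, 1, 1, 1, 0, 0); (0, 1, 0, 0, 0, 0))


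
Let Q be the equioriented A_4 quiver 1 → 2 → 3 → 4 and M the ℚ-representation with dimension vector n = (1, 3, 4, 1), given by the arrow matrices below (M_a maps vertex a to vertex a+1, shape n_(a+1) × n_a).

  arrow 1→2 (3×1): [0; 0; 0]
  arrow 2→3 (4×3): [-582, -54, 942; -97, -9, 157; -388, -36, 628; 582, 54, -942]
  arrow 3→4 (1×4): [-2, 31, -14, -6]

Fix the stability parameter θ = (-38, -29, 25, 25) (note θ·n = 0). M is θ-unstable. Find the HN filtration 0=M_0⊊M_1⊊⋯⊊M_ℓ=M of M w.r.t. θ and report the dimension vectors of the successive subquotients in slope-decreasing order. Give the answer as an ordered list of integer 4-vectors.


Via rank(M_{q-1}∘⋯∘M_p): M ≅ I[1,1], I[2,2]^2, I[2,4], I[3,3]^3.
μ_θ-semistable layers: μ^(1)=25; μ^(2)=-29; μ^(3)=-38

((0, 0, 4, 1); (0, 3, 0, 0); (1, 0, 0, 0))


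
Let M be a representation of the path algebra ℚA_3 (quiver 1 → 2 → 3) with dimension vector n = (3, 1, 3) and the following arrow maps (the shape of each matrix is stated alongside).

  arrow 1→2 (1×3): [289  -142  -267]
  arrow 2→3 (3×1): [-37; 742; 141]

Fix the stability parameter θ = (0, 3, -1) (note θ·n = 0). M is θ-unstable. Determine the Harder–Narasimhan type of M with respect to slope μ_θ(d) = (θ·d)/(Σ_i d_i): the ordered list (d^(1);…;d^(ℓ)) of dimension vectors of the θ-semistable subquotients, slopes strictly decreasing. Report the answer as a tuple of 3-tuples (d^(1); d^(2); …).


Barcode: M ≅ I[1,1]^2, I[1,3], I[3,3]^2. HN layers by μ_θ (3 steps, strictly decreasing):
  μ^(1)=1; μ^(2)=0; μ^(3)=-1

((0, 1, 1); (3, 0, 0); (0, 0, 2))


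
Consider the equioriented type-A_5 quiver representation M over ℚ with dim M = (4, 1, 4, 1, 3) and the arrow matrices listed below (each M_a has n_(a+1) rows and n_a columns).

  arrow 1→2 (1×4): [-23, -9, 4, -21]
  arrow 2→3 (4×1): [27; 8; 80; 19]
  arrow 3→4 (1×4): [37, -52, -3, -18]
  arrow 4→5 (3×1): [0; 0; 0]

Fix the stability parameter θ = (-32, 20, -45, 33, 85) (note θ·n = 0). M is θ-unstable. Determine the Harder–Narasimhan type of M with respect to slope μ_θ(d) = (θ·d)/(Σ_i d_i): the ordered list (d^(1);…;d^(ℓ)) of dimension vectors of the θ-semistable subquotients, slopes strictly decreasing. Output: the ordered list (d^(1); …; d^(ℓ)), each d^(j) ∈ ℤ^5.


Interval decomposition of M: I[1,1]^3, I[1,4], I[3,3]^3, I[5,5]^3.
HN type (ℓ=5): μ^(1)=85; μ^(2)=33; μ^(3)=-25/2; μ^(4)=-32; μ^(5)=-45

((0, 0, 0, 0, 3); (0, 0, 0, 1, 0); (0, 1, 1, 0, 0); (4, 0, 0, 0, 0); (0, 0, 3, 0, 0))


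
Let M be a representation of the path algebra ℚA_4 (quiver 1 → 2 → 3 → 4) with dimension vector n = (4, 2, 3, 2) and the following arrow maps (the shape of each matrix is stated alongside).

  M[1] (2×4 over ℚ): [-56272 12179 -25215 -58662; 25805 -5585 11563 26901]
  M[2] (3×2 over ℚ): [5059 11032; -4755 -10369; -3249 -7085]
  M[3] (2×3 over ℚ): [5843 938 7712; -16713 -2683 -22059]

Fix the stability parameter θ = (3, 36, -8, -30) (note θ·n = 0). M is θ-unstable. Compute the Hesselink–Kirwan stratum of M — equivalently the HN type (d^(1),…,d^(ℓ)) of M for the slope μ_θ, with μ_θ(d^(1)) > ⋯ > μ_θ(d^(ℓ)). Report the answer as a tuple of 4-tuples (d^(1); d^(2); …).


Interval decomposition of M: I[1,1]^2, I[1,4]^2, I[3,3].
HN type (ℓ=3): μ^(1)=3; μ^(2)=1/4; μ^(3)=-8

((2, 0, 0, 0); (2, 2, 2, 2); (0, 0, 1, 0))


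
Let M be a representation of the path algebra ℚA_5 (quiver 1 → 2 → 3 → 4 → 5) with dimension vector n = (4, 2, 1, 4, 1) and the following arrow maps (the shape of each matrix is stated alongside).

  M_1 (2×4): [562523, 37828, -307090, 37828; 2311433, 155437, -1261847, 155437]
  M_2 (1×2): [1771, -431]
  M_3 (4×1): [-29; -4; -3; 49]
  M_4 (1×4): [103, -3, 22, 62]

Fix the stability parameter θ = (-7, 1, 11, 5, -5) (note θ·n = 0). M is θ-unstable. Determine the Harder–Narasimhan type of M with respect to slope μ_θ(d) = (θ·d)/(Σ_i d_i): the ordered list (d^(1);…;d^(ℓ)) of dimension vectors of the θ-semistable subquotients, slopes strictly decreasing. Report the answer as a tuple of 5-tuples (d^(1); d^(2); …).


Interval decomposition of M: I[1,1]^2, I[1,2], I[1,5], I[4,4]^3.
HN type (ℓ=4): μ^(1)=5; μ^(2)=11/3; μ^(3)=1; μ^(4)=-7

((0, 0, 0, 3, 0); (0, 0, 1, 1, 1); (0, 2, 0, 0, 0); (4, 0, 0, 0, 0))


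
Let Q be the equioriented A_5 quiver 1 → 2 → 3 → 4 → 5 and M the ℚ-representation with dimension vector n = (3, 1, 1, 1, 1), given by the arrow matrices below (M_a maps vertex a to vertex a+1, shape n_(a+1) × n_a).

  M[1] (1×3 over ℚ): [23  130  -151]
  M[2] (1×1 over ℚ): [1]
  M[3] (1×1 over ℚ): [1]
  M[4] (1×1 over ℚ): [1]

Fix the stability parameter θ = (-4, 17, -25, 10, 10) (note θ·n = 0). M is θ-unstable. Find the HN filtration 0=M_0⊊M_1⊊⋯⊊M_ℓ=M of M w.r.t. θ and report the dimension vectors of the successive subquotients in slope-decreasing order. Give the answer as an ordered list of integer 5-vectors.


Interval decomposition of M: I[1,1]^2, I[1,5].
HN type (ℓ=2): μ^(1)=10; μ^(2)=-4

((0, 0, 0, 1, 1); (3, 1, 1, 0, 0))


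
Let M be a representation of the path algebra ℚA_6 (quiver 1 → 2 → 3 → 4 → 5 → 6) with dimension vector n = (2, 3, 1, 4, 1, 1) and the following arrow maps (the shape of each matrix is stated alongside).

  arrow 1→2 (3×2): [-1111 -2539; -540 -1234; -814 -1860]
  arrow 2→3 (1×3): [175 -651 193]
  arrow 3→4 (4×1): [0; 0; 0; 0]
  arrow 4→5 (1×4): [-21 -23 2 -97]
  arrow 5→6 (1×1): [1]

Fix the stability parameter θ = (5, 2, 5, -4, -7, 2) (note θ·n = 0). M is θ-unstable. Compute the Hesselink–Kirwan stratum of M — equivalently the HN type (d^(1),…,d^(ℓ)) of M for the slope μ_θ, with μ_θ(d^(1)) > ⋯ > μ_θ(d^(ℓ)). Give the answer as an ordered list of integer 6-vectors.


Interval decomposition of M: I[1,2], I[1,3], I[2,2], I[4,4]^3, I[4,6].
HN type (ℓ=5): μ^(1)=5; μ^(2)=7/2; μ^(3)=2; μ^(4)=-4; μ^(5)=-11/2

((0, 0, 1, 0, 0, 0); (2, 2, 0, 0, 0, 0); (0, 1, 0, 0, 0, 1); (0, 0, 0, 3, 0, 0); (0, 0, 0, 1, 1, 0))


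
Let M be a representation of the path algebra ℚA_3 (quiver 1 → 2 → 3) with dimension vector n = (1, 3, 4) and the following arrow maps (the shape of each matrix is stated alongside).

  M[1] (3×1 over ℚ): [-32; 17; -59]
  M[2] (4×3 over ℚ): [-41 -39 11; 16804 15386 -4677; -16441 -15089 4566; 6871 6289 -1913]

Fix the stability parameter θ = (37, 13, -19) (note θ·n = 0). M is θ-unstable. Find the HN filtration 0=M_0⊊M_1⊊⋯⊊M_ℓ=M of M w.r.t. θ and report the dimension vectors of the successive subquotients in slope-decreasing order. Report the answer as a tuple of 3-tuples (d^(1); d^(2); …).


Interval decomposition of M: I[1,3], I[2,2], I[2,3], I[3,3]^2.
HN type (ℓ=4): μ^(1)=13; μ^(2)=31/3; μ^(3)=-3; μ^(4)=-19

((0, 1, 0); (1, 1, 1); (0, 1, 1); (0, 0, 2))


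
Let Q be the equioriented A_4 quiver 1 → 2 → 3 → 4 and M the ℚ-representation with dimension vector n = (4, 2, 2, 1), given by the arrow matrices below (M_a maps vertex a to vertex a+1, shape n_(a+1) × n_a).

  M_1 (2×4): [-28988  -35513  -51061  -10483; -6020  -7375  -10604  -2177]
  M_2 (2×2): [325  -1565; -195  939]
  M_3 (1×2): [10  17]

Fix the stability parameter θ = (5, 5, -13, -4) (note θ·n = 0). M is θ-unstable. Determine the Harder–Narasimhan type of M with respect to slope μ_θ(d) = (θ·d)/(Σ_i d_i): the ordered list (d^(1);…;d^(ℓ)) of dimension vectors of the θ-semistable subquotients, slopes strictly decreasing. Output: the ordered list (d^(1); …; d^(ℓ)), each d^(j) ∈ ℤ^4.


Interval decomposition of M: I[1,1]^2, I[1,2], I[1,4], I[3,3].
HN type (ℓ=3): μ^(1)=5; μ^(2)=-7/4; μ^(3)=-13

((3, 1, 0, 0); (1, 1, 1, 1); (0, 0, 1, 0))


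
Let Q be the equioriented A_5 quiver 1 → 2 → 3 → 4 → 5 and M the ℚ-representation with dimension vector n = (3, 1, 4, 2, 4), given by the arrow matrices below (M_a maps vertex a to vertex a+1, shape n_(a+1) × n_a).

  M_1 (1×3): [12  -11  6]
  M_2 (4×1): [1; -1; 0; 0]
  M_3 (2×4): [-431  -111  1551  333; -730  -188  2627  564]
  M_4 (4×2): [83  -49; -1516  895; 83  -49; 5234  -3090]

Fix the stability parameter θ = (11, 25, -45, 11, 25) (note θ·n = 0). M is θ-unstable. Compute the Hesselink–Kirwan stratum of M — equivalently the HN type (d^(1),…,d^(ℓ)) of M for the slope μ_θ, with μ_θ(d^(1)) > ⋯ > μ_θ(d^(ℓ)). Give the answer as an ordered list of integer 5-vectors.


Interval decomposition of M: I[1,1]^2, I[1,5], I[3,3]^2, I[3,5], I[5,5]^2.
HN type (ℓ=4): μ^(1)=25; μ^(2)=11; μ^(3)=-3; μ^(4)=-45

((0, 0, 0, 0, 4); (2, 0, 0, 2, 0); (1, 1, 1, 0, 0); (0, 0, 3, 0, 0))


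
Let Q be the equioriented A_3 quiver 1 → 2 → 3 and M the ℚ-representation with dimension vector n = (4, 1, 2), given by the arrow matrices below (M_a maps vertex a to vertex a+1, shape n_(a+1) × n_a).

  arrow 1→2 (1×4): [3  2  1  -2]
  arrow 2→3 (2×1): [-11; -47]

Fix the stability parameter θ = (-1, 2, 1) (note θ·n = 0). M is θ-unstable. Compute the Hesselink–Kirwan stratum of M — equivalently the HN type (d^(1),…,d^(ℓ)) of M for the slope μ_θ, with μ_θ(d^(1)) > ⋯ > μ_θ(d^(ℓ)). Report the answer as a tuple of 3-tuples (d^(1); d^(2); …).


Via rank(M_{q-1}∘⋯∘M_p): M ≅ I[1,1]^3, I[1,3], I[3,3].
μ_θ-semistable layers: μ^(1)=3/2; μ^(2)=1; μ^(3)=-1

((0, 1, 1); (0, 0, 1); (4, 0, 0))


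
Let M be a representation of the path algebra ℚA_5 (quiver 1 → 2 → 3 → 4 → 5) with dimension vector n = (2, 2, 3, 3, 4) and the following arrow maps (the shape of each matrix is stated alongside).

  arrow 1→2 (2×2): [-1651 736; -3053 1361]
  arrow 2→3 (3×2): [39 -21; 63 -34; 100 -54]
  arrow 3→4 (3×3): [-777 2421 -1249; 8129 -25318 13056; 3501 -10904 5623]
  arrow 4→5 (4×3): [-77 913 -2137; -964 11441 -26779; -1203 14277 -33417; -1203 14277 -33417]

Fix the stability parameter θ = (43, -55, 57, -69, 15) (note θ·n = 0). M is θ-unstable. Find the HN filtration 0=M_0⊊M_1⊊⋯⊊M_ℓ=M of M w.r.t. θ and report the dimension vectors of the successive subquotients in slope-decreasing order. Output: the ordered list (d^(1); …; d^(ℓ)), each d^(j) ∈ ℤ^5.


Via rank(M_{q-1}∘⋯∘M_p): M ≅ I[1,4], I[1,5], I[3,5], I[5,5]^2.
μ_θ-semistable layers: μ^(1)=15; μ^(2)=-6

((0, 0, 0, 0, 4); (2, 2, 3, 3, 0))


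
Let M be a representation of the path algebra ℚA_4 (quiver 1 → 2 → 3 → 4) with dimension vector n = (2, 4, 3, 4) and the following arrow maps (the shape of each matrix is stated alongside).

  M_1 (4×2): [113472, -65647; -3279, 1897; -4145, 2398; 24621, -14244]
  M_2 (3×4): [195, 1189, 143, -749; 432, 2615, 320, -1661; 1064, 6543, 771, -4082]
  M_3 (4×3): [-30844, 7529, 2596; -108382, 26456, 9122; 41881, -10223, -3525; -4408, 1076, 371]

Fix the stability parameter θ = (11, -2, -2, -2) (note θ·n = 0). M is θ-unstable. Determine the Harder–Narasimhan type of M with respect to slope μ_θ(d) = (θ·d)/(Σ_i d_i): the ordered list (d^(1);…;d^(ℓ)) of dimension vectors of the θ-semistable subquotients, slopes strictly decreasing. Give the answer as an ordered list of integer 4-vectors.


Interval decomposition of M: I[1,4]^2, I[2,2], I[2,4], I[4,4].
HN type (ℓ=2): μ^(1)=5/4; μ^(2)=-2

((2, 2, 2, 2); (0, 2, 1, 2))


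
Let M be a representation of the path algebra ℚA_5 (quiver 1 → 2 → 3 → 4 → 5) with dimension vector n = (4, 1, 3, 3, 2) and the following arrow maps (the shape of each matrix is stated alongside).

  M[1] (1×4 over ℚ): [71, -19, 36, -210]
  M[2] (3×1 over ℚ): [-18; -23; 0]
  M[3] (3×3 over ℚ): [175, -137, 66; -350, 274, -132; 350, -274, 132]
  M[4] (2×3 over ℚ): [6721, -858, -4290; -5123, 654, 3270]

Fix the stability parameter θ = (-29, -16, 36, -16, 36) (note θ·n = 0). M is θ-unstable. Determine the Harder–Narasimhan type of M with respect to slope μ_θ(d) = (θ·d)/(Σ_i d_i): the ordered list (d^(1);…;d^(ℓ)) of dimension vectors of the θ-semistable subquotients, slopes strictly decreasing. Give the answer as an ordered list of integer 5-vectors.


Interval decomposition of M: I[1,1]^3, I[1,5], I[3,3]^2, I[4,4]^2, I[5,5].
HN type (ℓ=4): μ^(1)=36; μ^(2)=10; μ^(3)=-16; μ^(4)=-29

((0, 0, 2, 0, 2); (0, 0, 1, 1, 0); (0, 1, 0, 2, 0); (4, 0, 0, 0, 0))


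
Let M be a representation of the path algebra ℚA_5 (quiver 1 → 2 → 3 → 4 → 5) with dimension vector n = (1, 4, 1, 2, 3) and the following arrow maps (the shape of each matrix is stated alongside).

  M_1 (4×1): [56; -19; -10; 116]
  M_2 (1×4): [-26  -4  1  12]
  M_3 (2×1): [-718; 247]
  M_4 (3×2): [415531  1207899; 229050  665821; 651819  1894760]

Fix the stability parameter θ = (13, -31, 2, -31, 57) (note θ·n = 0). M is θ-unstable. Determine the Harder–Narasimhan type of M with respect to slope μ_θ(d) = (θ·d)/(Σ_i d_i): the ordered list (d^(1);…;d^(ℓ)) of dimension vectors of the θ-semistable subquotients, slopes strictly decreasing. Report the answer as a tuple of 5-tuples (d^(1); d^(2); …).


Barcode: M ≅ I[1,5], I[2,2]^3, I[4,5], I[5,5]. HN layers by μ_θ (3 steps, strictly decreasing):
  μ^(1)=57; μ^(2)=-47/4; μ^(3)=-31

((0, 0, 0, 0, 3); (1, 1, 1, 1, 0); (0, 3, 0, 1, 0))
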